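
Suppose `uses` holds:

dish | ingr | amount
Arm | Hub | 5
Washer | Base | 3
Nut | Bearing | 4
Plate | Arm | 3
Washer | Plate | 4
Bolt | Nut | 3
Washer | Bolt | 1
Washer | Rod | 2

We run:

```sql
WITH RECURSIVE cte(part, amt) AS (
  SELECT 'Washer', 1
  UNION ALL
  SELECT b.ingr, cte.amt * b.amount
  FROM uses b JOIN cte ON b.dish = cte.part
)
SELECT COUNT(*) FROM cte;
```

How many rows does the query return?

Base: (Washer, amt=1).
Iteration 1: components of {Washer} -> Base = 1*3 = 3, Bolt = 1*1 = 1, Plate = 1*4 = 4, Rod = 1*2 = 2.
Iteration 2: components of {Base,Bolt,Plate,Rod} -> Arm = 4*3 = 12, Nut = 1*3 = 3.
Iteration 3: components of {Arm,Nut} -> Bearing = 3*4 = 12, Hub = 12*5 = 60.
Iteration 4: no further components; recursion stops.
Total rows emitted: 9.

9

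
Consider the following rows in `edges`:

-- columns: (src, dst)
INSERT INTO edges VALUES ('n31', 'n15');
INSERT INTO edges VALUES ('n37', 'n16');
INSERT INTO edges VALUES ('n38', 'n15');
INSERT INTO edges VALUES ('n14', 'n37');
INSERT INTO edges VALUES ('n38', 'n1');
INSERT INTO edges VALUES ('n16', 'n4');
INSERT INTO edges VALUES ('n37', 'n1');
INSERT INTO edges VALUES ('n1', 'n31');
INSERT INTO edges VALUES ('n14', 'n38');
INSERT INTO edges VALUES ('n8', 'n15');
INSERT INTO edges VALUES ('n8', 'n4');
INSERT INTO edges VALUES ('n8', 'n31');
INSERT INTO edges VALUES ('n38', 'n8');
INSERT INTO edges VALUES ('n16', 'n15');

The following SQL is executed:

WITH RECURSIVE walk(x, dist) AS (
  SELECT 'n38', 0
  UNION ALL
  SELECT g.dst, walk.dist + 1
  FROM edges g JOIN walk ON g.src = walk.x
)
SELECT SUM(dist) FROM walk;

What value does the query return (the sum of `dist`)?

Base: (n38, dist=0).
Iteration 1: edges from {n38} -> (n1, dist=1), (n15, dist=1), (n8, dist=1).
Iteration 2: edges from {n1,n15,n8} -> (n15, dist=2), (n31, dist=2) x2, (n4, dist=2). [UNION ALL keeps all 4 new rows, including repeats]
Iteration 3: edges from {n15,n31,n4} -> (n15, dist=3) x2. [UNION ALL keeps all 2 new rows, including repeats]
Iteration 4: no outgoing edges from {n15}; recursion stops.
SUM(dist) = 0 + 1 + 1 + 1 + 2 + 2 + 2 + 2 + 3 + 3 = 17.

17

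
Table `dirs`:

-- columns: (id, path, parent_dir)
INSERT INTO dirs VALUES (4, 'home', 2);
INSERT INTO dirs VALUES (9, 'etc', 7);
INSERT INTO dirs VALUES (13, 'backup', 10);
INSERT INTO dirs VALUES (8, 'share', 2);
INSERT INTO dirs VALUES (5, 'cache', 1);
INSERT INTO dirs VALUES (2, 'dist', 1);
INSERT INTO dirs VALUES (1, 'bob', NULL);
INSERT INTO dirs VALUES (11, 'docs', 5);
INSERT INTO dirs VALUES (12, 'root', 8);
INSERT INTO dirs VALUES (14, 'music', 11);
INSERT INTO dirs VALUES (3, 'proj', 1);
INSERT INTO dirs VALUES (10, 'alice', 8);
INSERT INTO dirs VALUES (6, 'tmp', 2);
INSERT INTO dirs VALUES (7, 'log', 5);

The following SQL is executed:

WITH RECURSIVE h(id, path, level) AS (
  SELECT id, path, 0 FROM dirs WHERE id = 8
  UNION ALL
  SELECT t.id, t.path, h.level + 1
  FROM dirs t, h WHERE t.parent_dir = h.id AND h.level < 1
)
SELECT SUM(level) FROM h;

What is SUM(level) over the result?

2

Base: id=8 (share) at level 0.
Iteration 1: rows with parent_dir in {8} -> alice (id 10, level 1), root (id 12, level 1).
Iteration 2: level < 1 fails for all current rows; recursion stops.
SUM(level) = 0 + 1 + 1 = 2.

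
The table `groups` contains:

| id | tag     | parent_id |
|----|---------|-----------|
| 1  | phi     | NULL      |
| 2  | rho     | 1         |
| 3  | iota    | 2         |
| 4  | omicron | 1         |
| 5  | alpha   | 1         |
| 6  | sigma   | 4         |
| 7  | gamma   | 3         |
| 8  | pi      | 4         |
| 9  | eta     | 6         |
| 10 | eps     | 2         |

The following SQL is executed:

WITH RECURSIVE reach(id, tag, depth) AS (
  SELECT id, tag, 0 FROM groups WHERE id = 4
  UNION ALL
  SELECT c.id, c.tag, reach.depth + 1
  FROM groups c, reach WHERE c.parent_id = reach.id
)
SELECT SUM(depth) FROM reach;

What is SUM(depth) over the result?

4

Base: id=4 (omicron) at depth 0.
Iteration 1: rows with parent_id in {4} -> sigma (id 6, depth 1), pi (id 8, depth 1).
Iteration 2: rows with parent_id in {6,8} -> eta (id 9, depth 2).
Iteration 3: no rows with parent_id in {9}; recursion stops.
SUM(depth) = 0 + 1 + 1 + 2 = 4.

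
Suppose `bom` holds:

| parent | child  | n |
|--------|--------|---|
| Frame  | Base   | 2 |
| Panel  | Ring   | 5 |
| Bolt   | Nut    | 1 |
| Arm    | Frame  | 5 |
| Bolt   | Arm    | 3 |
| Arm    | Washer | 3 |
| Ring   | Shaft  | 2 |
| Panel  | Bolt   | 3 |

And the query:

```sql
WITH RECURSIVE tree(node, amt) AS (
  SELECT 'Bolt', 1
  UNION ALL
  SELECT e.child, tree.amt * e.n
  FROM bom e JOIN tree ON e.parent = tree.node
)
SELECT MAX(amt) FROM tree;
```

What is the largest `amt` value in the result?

Base: (Bolt, amt=1).
Iteration 1: components of {Bolt} -> Arm = 1*3 = 3, Nut = 1*1 = 1.
Iteration 2: components of {Arm,Nut} -> Frame = 3*5 = 15, Washer = 3*3 = 9.
Iteration 3: components of {Frame,Washer} -> Base = 15*2 = 30.
Iteration 4: no further components; recursion stops.
amt values: 1, 1, 3, 15, 9, 30; the maximum is 30.

30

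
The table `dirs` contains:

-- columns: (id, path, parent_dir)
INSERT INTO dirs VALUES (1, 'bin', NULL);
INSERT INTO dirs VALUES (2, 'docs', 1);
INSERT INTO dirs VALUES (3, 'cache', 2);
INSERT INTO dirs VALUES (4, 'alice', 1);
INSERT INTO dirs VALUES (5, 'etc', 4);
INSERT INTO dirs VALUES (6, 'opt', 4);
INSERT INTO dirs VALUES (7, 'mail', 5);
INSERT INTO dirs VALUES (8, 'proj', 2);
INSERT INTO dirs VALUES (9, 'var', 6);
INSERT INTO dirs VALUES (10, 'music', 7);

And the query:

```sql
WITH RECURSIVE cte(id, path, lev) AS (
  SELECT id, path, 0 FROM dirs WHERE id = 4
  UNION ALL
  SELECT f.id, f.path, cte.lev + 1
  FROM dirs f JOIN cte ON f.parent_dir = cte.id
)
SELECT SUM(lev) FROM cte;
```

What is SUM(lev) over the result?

9

Base: id=4 (alice) at lev 0.
Iteration 1: rows with parent_dir in {4} -> etc (id 5, lev 1), opt (id 6, lev 1).
Iteration 2: rows with parent_dir in {5,6} -> mail (id 7, lev 2), var (id 9, lev 2).
Iteration 3: rows with parent_dir in {7,9} -> music (id 10, lev 3).
Iteration 4: no rows with parent_dir in {10}; recursion stops.
SUM(lev) = 0 + 1 + 1 + 2 + 2 + 3 = 9.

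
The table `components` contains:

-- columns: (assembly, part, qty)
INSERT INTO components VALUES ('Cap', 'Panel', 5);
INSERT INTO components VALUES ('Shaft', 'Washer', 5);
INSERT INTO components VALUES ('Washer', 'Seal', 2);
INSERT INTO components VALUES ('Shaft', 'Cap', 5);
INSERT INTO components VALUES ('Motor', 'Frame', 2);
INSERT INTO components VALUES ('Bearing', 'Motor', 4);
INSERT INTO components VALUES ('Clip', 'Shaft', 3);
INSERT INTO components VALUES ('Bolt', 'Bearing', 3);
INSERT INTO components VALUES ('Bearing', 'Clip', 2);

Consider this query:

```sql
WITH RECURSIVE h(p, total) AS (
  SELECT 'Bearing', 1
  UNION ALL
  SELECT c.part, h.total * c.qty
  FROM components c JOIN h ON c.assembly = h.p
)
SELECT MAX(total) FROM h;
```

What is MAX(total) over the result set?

Base: (Bearing, total=1).
Iteration 1: components of {Bearing} -> Clip = 1*2 = 2, Motor = 1*4 = 4.
Iteration 2: components of {Clip,Motor} -> Frame = 4*2 = 8, Shaft = 2*3 = 6.
Iteration 3: components of {Frame,Shaft} -> Cap = 6*5 = 30, Washer = 6*5 = 30.
Iteration 4: components of {Cap,Washer} -> Panel = 30*5 = 150, Seal = 30*2 = 60.
Iteration 5: no further components; recursion stops.
total values: 1, 2, 4, 6, 8, 30, 30, 60, 150; the maximum is 150.

150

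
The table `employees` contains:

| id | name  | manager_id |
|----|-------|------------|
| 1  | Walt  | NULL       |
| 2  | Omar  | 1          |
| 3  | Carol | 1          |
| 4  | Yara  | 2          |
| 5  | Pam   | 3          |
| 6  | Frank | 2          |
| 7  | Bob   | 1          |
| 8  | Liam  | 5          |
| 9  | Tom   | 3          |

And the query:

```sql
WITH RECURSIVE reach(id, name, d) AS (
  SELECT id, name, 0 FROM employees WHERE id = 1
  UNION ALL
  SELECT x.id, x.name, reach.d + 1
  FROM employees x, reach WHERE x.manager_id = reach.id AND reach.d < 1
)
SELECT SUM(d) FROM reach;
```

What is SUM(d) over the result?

Base: id=1 (Walt) at d 0.
Iteration 1: rows with manager_id in {1} -> Omar (id 2, d 1), Carol (id 3, d 1), Bob (id 7, d 1).
Iteration 2: d < 1 fails for all current rows; recursion stops.
SUM(d) = 0 + 1 + 1 + 1 = 3.

3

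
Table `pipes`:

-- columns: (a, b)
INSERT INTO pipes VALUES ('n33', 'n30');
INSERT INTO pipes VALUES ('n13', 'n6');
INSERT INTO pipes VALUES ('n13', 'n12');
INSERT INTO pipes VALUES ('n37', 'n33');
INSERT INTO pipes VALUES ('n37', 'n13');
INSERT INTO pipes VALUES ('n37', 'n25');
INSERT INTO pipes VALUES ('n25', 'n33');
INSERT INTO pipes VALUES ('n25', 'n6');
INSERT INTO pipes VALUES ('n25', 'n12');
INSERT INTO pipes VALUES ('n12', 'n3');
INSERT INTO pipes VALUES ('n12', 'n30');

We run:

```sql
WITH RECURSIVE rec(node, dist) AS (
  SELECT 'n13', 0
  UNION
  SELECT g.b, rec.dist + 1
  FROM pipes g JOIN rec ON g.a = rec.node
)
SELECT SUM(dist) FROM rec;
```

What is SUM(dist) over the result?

6

Base: (n13, dist=0).
Iteration 1: edges from {n13} -> (n12, dist=1), (n6, dist=1).
Iteration 2: edges from {n12,n6} -> (n3, dist=2), (n30, dist=2).
Iteration 3: no outgoing edges from {n3,n30}; recursion stops.
SUM(dist) = 0 + 1 + 1 + 2 + 2 = 6.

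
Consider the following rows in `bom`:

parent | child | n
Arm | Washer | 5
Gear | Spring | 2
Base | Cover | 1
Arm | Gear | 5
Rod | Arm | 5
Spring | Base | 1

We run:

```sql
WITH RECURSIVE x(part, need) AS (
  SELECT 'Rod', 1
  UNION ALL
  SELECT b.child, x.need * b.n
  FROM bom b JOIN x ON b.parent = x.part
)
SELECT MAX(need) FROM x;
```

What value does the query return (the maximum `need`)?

Base: (Rod, need=1).
Iteration 1: components of {Rod} -> Arm = 1*5 = 5.
Iteration 2: components of {Arm} -> Gear = 5*5 = 25, Washer = 5*5 = 25.
Iteration 3: components of {Gear,Washer} -> Spring = 25*2 = 50.
Iteration 4: components of {Spring} -> Base = 50*1 = 50.
Iteration 5: components of {Base} -> Cover = 50*1 = 50.
Iteration 6: no further components; recursion stops.
need values: 1, 5, 25, 25, 50, 50, 50; the maximum is 50.

50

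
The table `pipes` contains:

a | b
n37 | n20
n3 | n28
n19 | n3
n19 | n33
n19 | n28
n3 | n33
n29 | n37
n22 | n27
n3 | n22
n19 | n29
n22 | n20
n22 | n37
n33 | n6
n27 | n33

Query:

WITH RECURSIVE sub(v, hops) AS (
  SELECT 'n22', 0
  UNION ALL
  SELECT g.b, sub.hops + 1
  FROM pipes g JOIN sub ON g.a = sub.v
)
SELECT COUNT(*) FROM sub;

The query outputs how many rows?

Base: (n22, hops=0).
Iteration 1: edges from {n22} -> (n20, hops=1), (n27, hops=1), (n37, hops=1).
Iteration 2: edges from {n20,n27,n37} -> (n20, hops=2), (n33, hops=2).
Iteration 3: edges from {n20,n33} -> (n6, hops=3).
Iteration 4: no outgoing edges from {n6}; recursion stops.
Total rows emitted: 7.

7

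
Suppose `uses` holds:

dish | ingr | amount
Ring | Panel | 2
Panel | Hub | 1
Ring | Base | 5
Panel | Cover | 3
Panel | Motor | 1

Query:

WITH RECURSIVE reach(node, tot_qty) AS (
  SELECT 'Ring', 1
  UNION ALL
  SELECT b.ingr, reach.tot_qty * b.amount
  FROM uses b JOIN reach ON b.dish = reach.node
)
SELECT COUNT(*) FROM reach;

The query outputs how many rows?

6

Base: (Ring, tot_qty=1).
Iteration 1: components of {Ring} -> Base = 1*5 = 5, Panel = 1*2 = 2.
Iteration 2: components of {Base,Panel} -> Cover = 2*3 = 6, Hub = 2*1 = 2, Motor = 2*1 = 2.
Iteration 3: no further components; recursion stops.
Total rows emitted: 6.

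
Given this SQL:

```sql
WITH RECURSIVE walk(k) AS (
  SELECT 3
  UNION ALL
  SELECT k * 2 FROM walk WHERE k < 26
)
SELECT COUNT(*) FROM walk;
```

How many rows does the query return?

Base: k=3.
Iteration 1: 3 < 26 holds -> k = 3 * 2 = 6.
Iteration 2: 6 < 26 holds -> k = 6 * 2 = 12.
Iteration 3: 12 < 26 holds -> k = 12 * 2 = 24.
Iteration 4: 24 < 26 holds -> k = 24 * 2 = 48.
Iteration 5: 48 < 26 fails; recursion stops.
Total rows emitted: 5.

5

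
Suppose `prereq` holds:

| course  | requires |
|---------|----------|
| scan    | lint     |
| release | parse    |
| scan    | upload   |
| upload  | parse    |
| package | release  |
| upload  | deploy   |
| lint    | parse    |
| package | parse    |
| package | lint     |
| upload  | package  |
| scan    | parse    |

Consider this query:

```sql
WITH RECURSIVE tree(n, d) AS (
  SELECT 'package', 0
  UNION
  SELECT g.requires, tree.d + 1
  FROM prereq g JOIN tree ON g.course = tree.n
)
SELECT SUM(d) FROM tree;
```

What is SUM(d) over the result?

Base: (package, d=0).
Iteration 1: edges from {package} -> (lint, d=1), (parse, d=1), (release, d=1).
Iteration 2: edges from {lint,parse,release} -> (parse, d=2). [UNION drops 1 duplicate row(s)]
Iteration 3: no outgoing edges from {parse}; recursion stops.
SUM(d) = 0 + 1 + 1 + 1 + 2 = 5.

5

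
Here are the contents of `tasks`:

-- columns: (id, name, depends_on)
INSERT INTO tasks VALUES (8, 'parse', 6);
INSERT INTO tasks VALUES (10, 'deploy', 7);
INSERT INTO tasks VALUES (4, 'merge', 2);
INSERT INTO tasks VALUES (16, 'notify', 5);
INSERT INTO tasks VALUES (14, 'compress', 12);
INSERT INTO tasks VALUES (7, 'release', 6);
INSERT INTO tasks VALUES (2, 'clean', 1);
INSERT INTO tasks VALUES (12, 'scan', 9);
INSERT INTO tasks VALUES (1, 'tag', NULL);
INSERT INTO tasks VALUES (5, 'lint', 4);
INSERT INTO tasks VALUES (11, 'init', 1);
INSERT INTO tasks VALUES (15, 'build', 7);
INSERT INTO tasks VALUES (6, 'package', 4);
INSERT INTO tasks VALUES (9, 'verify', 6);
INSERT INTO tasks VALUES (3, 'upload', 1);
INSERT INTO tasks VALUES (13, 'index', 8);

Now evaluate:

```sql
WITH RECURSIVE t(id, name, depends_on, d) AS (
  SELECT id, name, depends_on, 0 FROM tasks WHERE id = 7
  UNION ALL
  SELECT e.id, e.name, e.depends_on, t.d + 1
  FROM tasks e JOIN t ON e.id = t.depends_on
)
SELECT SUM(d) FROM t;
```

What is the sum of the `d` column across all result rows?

Base: id=7 (release), depends_on=6, d 0.
Iteration 1: join on id=6 -> package (id 6, depends_on=4, d 1).
Iteration 2: join on id=4 -> merge (id 4, depends_on=2, d 2).
Iteration 3: join on id=2 -> clean (id 2, depends_on=1, d 3).
Iteration 4: join on id=1 -> tag (id 1, depends_on=NULL, d 4).
Iteration 5: depends_on is NULL; no match; recursion stops.
SUM(d) = 0 + 1 + 2 + 3 + 4 = 10.

10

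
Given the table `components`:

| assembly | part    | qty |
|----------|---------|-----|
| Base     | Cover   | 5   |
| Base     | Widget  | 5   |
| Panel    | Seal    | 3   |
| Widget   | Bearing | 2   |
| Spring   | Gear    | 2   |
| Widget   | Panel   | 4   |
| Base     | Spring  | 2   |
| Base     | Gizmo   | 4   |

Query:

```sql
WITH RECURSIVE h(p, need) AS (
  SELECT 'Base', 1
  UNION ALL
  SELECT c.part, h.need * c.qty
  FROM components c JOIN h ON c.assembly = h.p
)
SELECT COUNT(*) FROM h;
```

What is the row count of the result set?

Base: (Base, need=1).
Iteration 1: components of {Base} -> Cover = 1*5 = 5, Gizmo = 1*4 = 4, Spring = 1*2 = 2, Widget = 1*5 = 5.
Iteration 2: components of {Cover,Gizmo,Spring,Widget} -> Bearing = 5*2 = 10, Gear = 2*2 = 4, Panel = 5*4 = 20.
Iteration 3: components of {Bearing,Gear,Panel} -> Seal = 20*3 = 60.
Iteration 4: no further components; recursion stops.
Total rows emitted: 9.

9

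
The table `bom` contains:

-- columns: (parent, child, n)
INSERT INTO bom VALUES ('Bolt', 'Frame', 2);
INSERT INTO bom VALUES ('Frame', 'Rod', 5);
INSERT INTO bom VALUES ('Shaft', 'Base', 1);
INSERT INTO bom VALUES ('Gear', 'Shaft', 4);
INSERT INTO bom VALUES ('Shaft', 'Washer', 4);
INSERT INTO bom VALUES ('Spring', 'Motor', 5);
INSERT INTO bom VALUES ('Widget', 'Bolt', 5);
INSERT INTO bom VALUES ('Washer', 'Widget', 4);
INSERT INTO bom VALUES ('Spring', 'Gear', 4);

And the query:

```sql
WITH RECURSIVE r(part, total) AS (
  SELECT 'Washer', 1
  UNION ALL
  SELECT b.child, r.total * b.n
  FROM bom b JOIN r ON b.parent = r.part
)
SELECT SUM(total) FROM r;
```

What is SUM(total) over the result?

265

Base: (Washer, total=1).
Iteration 1: components of {Washer} -> Widget = 1*4 = 4.
Iteration 2: components of {Widget} -> Bolt = 4*5 = 20.
Iteration 3: components of {Bolt} -> Frame = 20*2 = 40.
Iteration 4: components of {Frame} -> Rod = 40*5 = 200.
Iteration 5: no further components; recursion stops.
SUM(total) = 1 + 4 + 20 + 40 + 200 = 265.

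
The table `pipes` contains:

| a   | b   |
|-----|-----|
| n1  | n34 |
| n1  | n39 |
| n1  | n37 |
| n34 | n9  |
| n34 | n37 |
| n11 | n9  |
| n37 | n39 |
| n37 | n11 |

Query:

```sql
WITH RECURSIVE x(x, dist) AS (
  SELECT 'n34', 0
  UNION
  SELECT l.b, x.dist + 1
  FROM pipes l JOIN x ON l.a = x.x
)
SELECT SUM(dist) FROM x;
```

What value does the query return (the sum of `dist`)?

Base: (n34, dist=0).
Iteration 1: edges from {n34} -> (n37, dist=1), (n9, dist=1).
Iteration 2: edges from {n37,n9} -> (n11, dist=2), (n39, dist=2).
Iteration 3: edges from {n11,n39} -> (n9, dist=3).
Iteration 4: no outgoing edges from {n9}; recursion stops.
SUM(dist) = 0 + 1 + 1 + 2 + 2 + 3 = 9.

9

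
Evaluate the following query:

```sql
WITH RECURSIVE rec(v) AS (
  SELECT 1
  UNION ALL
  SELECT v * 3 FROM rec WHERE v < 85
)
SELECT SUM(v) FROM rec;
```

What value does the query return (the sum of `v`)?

364

Base: v=1.
Iteration 1: 1 < 85 holds -> v = 1 * 3 = 3.
Iteration 2: 3 < 85 holds -> v = 3 * 3 = 9.
Iteration 3: 9 < 85 holds -> v = 9 * 3 = 27.
Iteration 4: 27 < 85 holds -> v = 27 * 3 = 81.
Iteration 5: 81 < 85 holds -> v = 81 * 3 = 243.
Iteration 6: 243 < 85 fails; recursion stops.
SUM(v) = 1 + 3 + 9 + 27 + 81 + 243 = 364.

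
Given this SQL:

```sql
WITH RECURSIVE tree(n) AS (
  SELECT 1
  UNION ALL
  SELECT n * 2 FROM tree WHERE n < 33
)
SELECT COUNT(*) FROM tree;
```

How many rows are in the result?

Base: n=1.
Iteration 1: 1 < 33 holds -> n = 1 * 2 = 2.
Iteration 2: 2 < 33 holds -> n = 2 * 2 = 4.
Iteration 3: 4 < 33 holds -> n = 4 * 2 = 8.
Iteration 4: 8 < 33 holds -> n = 8 * 2 = 16.
Iteration 5: 16 < 33 holds -> n = 16 * 2 = 32.
Iteration 6: 32 < 33 holds -> n = 32 * 2 = 64.
Iteration 7: 64 < 33 fails; recursion stops.
Total rows emitted: 7.

7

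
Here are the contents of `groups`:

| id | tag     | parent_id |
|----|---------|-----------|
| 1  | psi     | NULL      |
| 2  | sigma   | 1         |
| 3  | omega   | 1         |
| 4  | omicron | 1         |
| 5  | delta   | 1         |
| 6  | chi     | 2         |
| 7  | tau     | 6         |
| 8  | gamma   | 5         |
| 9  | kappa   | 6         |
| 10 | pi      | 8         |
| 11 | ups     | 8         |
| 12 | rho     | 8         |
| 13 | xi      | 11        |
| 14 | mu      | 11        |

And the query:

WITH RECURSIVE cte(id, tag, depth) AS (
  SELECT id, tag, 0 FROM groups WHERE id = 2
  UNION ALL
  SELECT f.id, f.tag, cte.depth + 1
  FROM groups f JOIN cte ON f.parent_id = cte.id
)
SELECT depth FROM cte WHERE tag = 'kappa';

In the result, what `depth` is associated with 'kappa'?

2

Base: id=2 (sigma) at depth 0.
Iteration 1: rows with parent_id in {2} -> chi (id 6, depth 1).
Iteration 2: rows with parent_id in {6} -> tau (id 7, depth 2), kappa (id 9, depth 2).
Iteration 3: no rows with parent_id in {7,9}; recursion stops.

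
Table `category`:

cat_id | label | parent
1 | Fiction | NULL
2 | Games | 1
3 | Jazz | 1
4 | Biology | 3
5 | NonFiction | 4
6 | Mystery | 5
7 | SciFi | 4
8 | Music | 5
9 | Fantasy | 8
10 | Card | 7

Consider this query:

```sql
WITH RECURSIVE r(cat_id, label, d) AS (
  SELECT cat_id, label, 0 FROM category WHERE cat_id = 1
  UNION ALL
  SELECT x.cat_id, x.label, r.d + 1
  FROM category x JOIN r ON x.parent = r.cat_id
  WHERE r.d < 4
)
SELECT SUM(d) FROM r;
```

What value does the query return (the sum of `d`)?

Base: cat_id=1 (Fiction) at d 0.
Iteration 1: rows with parent in {1} -> Games (id 2, d 1), Jazz (id 3, d 1).
Iteration 2: rows with parent in {2,3} -> Biology (id 4, d 2).
Iteration 3: rows with parent in {4} -> NonFiction (id 5, d 3), SciFi (id 7, d 3).
Iteration 4: rows with parent in {5,7} -> Mystery (id 6, d 4), Music (id 8, d 4), Card (id 10, d 4).
Iteration 5: d < 4 fails for all current rows; recursion stops.
SUM(d) = 0 + 1 + 1 + 2 + 3 + 3 + 4 + 4 + 4 = 22.

22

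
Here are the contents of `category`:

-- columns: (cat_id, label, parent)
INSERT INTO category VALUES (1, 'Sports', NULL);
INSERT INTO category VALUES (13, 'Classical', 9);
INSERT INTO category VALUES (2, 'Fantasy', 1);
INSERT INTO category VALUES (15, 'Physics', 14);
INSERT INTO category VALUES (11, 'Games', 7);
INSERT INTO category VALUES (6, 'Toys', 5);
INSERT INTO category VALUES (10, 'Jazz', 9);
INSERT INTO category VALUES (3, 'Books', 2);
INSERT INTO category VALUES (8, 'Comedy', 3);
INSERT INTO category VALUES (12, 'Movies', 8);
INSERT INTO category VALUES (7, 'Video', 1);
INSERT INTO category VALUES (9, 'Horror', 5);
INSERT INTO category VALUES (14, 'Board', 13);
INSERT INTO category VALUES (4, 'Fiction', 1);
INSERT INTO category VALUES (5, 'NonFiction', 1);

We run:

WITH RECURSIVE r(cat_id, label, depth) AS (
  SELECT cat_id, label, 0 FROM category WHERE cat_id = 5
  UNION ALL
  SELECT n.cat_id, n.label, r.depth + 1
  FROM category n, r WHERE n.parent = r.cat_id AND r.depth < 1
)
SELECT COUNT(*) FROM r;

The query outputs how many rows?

Base: cat_id=5 (NonFiction) at depth 0.
Iteration 1: rows with parent in {5} -> Toys (id 6, depth 1), Horror (id 9, depth 1).
Iteration 2: depth < 1 fails for all current rows; recursion stops.
Total rows emitted: 3.

3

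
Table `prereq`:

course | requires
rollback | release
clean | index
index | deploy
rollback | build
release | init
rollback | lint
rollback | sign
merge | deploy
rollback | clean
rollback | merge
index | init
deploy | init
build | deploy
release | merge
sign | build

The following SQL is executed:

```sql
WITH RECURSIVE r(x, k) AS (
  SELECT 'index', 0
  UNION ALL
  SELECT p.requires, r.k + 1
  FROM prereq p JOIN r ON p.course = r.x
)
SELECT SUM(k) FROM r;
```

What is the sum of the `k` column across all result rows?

Base: (index, k=0).
Iteration 1: edges from {index} -> (deploy, k=1), (init, k=1).
Iteration 2: edges from {deploy,init} -> (init, k=2).
Iteration 3: no outgoing edges from {init}; recursion stops.
SUM(k) = 0 + 1 + 1 + 2 = 4.

4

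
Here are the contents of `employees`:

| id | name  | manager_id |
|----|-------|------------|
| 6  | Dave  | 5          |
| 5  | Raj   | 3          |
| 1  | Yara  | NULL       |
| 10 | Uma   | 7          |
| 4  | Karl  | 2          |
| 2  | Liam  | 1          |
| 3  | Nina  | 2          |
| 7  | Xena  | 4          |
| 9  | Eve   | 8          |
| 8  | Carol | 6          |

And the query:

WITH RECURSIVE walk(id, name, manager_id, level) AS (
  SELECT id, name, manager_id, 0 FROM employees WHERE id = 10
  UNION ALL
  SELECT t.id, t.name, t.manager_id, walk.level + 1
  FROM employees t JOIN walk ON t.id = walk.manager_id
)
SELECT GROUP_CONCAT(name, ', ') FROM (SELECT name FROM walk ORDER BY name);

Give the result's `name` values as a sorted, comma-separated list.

Base: id=10 (Uma), manager_id=7, level 0.
Iteration 1: join on id=7 -> Xena (id 7, manager_id=4, level 1).
Iteration 2: join on id=4 -> Karl (id 4, manager_id=2, level 2).
Iteration 3: join on id=2 -> Liam (id 2, manager_id=1, level 3).
Iteration 4: join on id=1 -> Yara (id 1, manager_id=NULL, level 4).
Iteration 5: manager_id is NULL; no match; recursion stops.

Karl, Liam, Uma, Xena, Yara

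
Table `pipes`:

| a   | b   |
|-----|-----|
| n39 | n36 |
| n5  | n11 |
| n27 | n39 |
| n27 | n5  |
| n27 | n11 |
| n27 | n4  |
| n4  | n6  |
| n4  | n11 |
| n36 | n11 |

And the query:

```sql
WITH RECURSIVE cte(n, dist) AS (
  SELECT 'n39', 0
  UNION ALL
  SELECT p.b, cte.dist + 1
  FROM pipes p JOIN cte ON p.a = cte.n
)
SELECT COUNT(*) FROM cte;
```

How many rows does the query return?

Base: (n39, dist=0).
Iteration 1: edges from {n39} -> (n36, dist=1).
Iteration 2: edges from {n36} -> (n11, dist=2).
Iteration 3: no outgoing edges from {n11}; recursion stops.
Total rows emitted: 3.

3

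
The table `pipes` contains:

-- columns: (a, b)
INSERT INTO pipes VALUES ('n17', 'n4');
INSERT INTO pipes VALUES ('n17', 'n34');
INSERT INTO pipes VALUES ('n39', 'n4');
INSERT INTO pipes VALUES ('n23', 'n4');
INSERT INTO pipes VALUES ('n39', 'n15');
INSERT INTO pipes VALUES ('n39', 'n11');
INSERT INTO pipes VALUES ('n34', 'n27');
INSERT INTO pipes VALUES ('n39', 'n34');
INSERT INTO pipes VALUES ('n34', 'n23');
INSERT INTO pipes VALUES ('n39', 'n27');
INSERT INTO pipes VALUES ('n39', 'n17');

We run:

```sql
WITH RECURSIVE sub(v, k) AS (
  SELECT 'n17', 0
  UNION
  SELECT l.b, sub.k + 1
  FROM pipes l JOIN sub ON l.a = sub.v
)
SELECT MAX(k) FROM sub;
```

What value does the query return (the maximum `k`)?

Base: (n17, k=0).
Iteration 1: edges from {n17} -> (n34, k=1), (n4, k=1).
Iteration 2: edges from {n34,n4} -> (n23, k=2), (n27, k=2).
Iteration 3: edges from {n23,n27} -> (n4, k=3).
Iteration 4: no outgoing edges from {n4}; recursion stops.
k values: 0, 1, 1, 2, 2, 3; the maximum is 3.

3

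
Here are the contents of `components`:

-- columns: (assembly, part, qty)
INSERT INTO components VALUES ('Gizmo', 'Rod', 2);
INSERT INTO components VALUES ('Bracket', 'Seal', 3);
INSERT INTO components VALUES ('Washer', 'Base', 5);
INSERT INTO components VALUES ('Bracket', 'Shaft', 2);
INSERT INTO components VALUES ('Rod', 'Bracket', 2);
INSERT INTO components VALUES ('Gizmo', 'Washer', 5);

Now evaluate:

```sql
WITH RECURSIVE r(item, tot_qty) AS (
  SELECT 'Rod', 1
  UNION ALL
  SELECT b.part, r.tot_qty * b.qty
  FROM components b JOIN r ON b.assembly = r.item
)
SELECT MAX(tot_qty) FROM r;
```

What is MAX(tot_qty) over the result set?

Base: (Rod, tot_qty=1).
Iteration 1: components of {Rod} -> Bracket = 1*2 = 2.
Iteration 2: components of {Bracket} -> Seal = 2*3 = 6, Shaft = 2*2 = 4.
Iteration 3: no further components; recursion stops.
tot_qty values: 1, 2, 4, 6; the maximum is 6.

6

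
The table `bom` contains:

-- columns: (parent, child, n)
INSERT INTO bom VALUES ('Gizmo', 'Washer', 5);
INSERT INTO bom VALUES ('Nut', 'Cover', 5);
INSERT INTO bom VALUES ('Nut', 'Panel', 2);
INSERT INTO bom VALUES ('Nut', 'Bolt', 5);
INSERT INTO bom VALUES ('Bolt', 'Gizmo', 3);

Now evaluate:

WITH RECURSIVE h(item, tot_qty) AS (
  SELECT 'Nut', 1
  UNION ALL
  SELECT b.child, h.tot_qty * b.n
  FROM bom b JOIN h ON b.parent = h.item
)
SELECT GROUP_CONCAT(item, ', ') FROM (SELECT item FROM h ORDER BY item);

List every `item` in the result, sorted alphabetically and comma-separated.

Bolt, Cover, Gizmo, Nut, Panel, Washer

Base: (Nut, tot_qty=1).
Iteration 1: components of {Nut} -> Bolt = 1*5 = 5, Cover = 1*5 = 5, Panel = 1*2 = 2.
Iteration 2: components of {Bolt,Cover,Panel} -> Gizmo = 5*3 = 15.
Iteration 3: components of {Gizmo} -> Washer = 15*5 = 75.
Iteration 4: no further components; recursion stops.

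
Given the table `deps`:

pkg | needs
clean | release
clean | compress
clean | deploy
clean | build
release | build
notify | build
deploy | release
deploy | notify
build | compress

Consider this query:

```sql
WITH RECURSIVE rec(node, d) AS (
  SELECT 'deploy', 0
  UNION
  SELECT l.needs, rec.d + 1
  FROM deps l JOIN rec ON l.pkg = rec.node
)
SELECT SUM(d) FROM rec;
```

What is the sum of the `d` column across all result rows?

7

Base: (deploy, d=0).
Iteration 1: edges from {deploy} -> (notify, d=1), (release, d=1).
Iteration 2: edges from {notify,release} -> (build, d=2). [UNION drops 1 duplicate row(s)]
Iteration 3: edges from {build} -> (compress, d=3).
Iteration 4: no outgoing edges from {compress}; recursion stops.
SUM(d) = 0 + 1 + 1 + 2 + 3 = 7.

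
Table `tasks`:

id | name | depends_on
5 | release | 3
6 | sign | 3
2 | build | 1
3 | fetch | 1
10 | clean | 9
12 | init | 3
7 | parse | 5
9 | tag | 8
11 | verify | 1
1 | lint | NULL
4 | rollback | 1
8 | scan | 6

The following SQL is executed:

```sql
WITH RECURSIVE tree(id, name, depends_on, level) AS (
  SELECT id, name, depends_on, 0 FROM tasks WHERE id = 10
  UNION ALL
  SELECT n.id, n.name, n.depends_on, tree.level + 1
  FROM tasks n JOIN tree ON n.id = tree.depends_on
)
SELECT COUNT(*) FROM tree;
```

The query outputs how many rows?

Base: id=10 (clean), depends_on=9, level 0.
Iteration 1: join on id=9 -> tag (id 9, depends_on=8, level 1).
Iteration 2: join on id=8 -> scan (id 8, depends_on=6, level 2).
Iteration 3: join on id=6 -> sign (id 6, depends_on=3, level 3).
Iteration 4: join on id=3 -> fetch (id 3, depends_on=1, level 4).
Iteration 5: join on id=1 -> lint (id 1, depends_on=NULL, level 5).
Iteration 6: depends_on is NULL; no match; recursion stops.
Total rows emitted: 6.

6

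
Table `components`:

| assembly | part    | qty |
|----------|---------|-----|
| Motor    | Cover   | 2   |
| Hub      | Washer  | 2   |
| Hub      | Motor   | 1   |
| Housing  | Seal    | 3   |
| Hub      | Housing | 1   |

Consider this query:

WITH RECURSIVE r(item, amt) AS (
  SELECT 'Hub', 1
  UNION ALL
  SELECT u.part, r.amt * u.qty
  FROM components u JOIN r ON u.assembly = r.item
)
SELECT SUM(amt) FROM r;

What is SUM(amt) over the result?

10

Base: (Hub, amt=1).
Iteration 1: components of {Hub} -> Housing = 1*1 = 1, Motor = 1*1 = 1, Washer = 1*2 = 2.
Iteration 2: components of {Housing,Motor,Washer} -> Cover = 1*2 = 2, Seal = 1*3 = 3.
Iteration 3: no further components; recursion stops.
SUM(amt) = 1 + 1 + 1 + 2 + 3 + 2 = 10.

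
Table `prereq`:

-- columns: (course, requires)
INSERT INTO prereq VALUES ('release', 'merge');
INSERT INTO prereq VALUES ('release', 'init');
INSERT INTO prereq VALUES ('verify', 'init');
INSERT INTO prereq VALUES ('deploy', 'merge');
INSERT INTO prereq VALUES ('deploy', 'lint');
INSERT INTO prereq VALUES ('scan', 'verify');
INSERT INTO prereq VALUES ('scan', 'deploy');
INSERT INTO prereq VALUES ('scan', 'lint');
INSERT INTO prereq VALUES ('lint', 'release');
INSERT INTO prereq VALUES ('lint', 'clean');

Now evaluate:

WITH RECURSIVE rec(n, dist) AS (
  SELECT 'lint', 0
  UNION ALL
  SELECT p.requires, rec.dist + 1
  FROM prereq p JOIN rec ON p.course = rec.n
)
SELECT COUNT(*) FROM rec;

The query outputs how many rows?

Base: (lint, dist=0).
Iteration 1: edges from {lint} -> (clean, dist=1), (release, dist=1).
Iteration 2: edges from {clean,release} -> (init, dist=2), (merge, dist=2).
Iteration 3: no outgoing edges from {init,merge}; recursion stops.
Total rows emitted: 5.

5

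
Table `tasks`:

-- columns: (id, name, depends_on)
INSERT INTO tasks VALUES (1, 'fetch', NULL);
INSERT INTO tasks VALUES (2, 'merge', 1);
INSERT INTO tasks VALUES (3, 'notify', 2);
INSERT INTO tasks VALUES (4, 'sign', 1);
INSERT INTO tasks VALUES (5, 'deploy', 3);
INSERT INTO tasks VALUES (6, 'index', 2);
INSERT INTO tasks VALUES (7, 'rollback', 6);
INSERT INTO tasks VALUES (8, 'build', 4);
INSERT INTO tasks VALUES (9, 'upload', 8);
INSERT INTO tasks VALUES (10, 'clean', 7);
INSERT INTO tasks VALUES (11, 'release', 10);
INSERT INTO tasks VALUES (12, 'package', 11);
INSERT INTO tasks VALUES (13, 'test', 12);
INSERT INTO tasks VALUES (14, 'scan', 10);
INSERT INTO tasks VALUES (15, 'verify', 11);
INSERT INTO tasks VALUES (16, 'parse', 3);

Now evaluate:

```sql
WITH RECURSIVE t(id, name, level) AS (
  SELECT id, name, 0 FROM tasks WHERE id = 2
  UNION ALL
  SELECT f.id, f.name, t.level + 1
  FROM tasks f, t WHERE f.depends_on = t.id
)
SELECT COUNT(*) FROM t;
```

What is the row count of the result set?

Base: id=2 (merge) at level 0.
Iteration 1: rows with depends_on in {2} -> notify (id 3, level 1), index (id 6, level 1).
Iteration 2: rows with depends_on in {3,6} -> deploy (id 5, level 2), rollback (id 7, level 2), parse (id 16, level 2).
Iteration 3: rows with depends_on in {5,7,16} -> clean (id 10, level 3).
Iteration 4: rows with depends_on in {10} -> release (id 11, level 4), scan (id 14, level 4).
Iteration 5: rows with depends_on in {11,14} -> package (id 12, level 5), verify (id 15, level 5).
Iteration 6: rows with depends_on in {12,15} -> test (id 13, level 6).
Iteration 7: no rows with depends_on in {13}; recursion stops.
Total rows emitted: 12.

12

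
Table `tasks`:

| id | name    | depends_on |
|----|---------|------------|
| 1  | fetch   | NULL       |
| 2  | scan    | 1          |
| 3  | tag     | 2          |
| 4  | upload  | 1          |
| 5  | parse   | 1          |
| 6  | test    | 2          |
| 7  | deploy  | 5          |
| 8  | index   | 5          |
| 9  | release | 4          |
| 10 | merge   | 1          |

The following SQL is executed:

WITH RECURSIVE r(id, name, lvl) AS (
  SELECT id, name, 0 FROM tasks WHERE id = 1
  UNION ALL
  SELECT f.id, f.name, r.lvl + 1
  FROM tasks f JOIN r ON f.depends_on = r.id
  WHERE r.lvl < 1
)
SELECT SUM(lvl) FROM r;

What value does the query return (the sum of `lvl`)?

4

Base: id=1 (fetch) at lvl 0.
Iteration 1: rows with depends_on in {1} -> scan (id 2, lvl 1), upload (id 4, lvl 1), parse (id 5, lvl 1), merge (id 10, lvl 1).
Iteration 2: lvl < 1 fails for all current rows; recursion stops.
SUM(lvl) = 0 + 1 + 1 + 1 + 1 = 4.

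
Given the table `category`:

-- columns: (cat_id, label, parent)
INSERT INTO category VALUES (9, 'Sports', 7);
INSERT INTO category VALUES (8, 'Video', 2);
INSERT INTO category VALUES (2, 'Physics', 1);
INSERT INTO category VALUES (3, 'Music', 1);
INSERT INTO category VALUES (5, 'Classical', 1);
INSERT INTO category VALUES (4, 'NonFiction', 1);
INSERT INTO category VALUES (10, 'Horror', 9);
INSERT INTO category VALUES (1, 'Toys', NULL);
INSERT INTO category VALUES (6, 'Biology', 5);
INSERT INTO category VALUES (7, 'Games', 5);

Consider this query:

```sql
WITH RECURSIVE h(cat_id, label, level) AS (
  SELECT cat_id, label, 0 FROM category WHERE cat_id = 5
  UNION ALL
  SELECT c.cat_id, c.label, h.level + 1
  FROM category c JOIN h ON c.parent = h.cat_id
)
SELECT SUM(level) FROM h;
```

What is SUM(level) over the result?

Base: cat_id=5 (Classical) at level 0.
Iteration 1: rows with parent in {5} -> Biology (id 6, level 1), Games (id 7, level 1).
Iteration 2: rows with parent in {6,7} -> Sports (id 9, level 2).
Iteration 3: rows with parent in {9} -> Horror (id 10, level 3).
Iteration 4: no rows with parent in {10}; recursion stops.
SUM(level) = 0 + 1 + 1 + 2 + 3 = 7.

7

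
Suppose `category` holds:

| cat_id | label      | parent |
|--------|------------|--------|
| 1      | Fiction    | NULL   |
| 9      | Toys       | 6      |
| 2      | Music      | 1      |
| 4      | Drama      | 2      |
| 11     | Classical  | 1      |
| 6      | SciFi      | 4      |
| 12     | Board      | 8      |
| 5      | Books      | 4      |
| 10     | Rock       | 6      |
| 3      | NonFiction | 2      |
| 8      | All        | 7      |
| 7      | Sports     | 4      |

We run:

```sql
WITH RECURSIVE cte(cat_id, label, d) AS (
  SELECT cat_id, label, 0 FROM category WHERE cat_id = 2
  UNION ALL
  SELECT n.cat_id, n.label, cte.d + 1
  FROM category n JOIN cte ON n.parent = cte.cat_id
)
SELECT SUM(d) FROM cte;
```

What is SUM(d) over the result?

Base: cat_id=2 (Music) at d 0.
Iteration 1: rows with parent in {2} -> NonFiction (id 3, d 1), Drama (id 4, d 1).
Iteration 2: rows with parent in {3,4} -> Books (id 5, d 2), SciFi (id 6, d 2), Sports (id 7, d 2).
Iteration 3: rows with parent in {5,6,7} -> All (id 8, d 3), Toys (id 9, d 3), Rock (id 10, d 3).
Iteration 4: rows with parent in {8,9,10} -> Board (id 12, d 4).
Iteration 5: no rows with parent in {12}; recursion stops.
SUM(d) = 0 + 1 + 1 + 2 + 2 + 2 + 3 + 3 + 3 + 4 = 21.

21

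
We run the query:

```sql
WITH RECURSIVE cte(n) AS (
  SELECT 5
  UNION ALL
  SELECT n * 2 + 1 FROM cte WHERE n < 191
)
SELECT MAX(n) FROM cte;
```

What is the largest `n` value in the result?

Base: n=5.
Iteration 1: 5 < 191 holds -> n = 5 * 2 + 1 = 11.
Iteration 2: 11 < 191 holds -> n = 11 * 2 + 1 = 23.
Iteration 3: 23 < 191 holds -> n = 23 * 2 + 1 = 47.
Iteration 4: 47 < 191 holds -> n = 47 * 2 + 1 = 95.
Iteration 5: 95 < 191 holds -> n = 95 * 2 + 1 = 191.
Iteration 6: 191 < 191 fails; recursion stops.
n values: 5, 11, 23, 47, 95, 191; the maximum is 191.

191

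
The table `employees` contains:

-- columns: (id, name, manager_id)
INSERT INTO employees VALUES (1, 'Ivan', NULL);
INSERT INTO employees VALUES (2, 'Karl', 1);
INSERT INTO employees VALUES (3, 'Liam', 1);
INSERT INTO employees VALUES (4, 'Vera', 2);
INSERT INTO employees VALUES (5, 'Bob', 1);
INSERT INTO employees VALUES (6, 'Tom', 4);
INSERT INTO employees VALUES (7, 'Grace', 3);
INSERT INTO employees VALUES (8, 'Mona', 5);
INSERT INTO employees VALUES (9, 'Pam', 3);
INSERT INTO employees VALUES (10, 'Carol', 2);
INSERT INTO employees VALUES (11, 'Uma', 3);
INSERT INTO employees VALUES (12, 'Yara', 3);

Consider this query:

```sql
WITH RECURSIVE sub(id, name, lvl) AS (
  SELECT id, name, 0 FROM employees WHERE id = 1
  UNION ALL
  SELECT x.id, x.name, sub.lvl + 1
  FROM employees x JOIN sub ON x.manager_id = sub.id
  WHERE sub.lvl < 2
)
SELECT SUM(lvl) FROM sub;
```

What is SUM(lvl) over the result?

17

Base: id=1 (Ivan) at lvl 0.
Iteration 1: rows with manager_id in {1} -> Karl (id 2, lvl 1), Liam (id 3, lvl 1), Bob (id 5, lvl 1).
Iteration 2: rows with manager_id in {2,3,5} -> Vera (id 4, lvl 2), Grace (id 7, lvl 2), Mona (id 8, lvl 2), Pam (id 9, lvl 2), Carol (id 10, lvl 2), Uma (id 11, lvl 2), Yara (id 12, lvl 2).
Iteration 3: lvl < 2 fails for all current rows; recursion stops.
SUM(lvl) = 0 + 1 + 1 + 1 + 2 + 2 + 2 + 2 + 2 + 2 + 2 = 17.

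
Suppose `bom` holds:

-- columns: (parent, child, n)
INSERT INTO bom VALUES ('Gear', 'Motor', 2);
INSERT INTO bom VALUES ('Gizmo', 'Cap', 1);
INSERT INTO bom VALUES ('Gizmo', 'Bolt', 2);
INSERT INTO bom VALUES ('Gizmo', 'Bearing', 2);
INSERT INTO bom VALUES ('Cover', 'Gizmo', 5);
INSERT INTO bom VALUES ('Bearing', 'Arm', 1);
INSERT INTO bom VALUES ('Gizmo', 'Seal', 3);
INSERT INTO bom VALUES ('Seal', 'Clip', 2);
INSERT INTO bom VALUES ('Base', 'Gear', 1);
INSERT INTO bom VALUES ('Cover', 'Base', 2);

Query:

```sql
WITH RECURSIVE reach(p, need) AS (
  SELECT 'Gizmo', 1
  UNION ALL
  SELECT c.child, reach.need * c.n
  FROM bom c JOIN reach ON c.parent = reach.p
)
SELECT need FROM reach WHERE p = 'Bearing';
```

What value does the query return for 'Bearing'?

Base: (Gizmo, need=1).
Iteration 1: components of {Gizmo} -> Bearing = 1*2 = 2, Bolt = 1*2 = 2, Cap = 1*1 = 1, Seal = 1*3 = 3.
Iteration 2: components of {Bearing,Bolt,Cap,Seal} -> Arm = 2*1 = 2, Clip = 3*2 = 6.
Iteration 3: no further components; recursion stops.

2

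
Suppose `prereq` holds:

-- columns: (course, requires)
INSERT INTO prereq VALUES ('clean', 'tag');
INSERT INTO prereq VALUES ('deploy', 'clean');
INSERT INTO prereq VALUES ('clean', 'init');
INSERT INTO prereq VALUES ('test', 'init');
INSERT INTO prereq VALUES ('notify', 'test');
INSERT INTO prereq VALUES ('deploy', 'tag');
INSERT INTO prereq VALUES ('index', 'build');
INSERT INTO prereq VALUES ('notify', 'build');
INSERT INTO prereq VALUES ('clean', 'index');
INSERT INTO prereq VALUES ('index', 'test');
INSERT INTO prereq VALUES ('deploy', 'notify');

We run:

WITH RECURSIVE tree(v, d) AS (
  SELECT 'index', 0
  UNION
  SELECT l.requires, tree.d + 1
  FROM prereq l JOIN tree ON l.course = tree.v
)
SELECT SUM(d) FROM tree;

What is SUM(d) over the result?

4

Base: (index, d=0).
Iteration 1: edges from {index} -> (build, d=1), (test, d=1).
Iteration 2: edges from {build,test} -> (init, d=2).
Iteration 3: no outgoing edges from {init}; recursion stops.
SUM(d) = 0 + 1 + 1 + 2 = 4.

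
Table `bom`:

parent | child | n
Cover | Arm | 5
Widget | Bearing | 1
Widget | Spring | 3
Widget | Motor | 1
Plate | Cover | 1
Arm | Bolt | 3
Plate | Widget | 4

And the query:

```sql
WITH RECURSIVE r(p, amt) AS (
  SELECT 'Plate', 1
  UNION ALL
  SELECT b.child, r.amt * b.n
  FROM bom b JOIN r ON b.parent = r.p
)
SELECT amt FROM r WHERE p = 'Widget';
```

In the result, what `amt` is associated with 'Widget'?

Base: (Plate, amt=1).
Iteration 1: components of {Plate} -> Cover = 1*1 = 1, Widget = 1*4 = 4.
Iteration 2: components of {Cover,Widget} -> Arm = 1*5 = 5, Bearing = 4*1 = 4, Motor = 4*1 = 4, Spring = 4*3 = 12.
Iteration 3: components of {Arm,Bearing,Motor,Spring} -> Bolt = 5*3 = 15.
Iteration 4: no further components; recursion stops.

4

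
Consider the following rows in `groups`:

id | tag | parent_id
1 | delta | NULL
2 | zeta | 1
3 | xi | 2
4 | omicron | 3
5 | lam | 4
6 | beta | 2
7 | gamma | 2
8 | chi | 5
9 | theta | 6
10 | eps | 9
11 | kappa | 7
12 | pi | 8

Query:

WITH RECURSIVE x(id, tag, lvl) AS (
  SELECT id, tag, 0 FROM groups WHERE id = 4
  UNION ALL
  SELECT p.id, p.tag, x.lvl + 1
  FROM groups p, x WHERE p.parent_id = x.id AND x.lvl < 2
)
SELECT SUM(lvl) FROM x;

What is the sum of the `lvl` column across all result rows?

Base: id=4 (omicron) at lvl 0.
Iteration 1: rows with parent_id in {4} -> lam (id 5, lvl 1).
Iteration 2: rows with parent_id in {5} -> chi (id 8, lvl 2).
Iteration 3: lvl < 2 fails for all current rows; recursion stops.
SUM(lvl) = 0 + 1 + 2 = 3.

3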